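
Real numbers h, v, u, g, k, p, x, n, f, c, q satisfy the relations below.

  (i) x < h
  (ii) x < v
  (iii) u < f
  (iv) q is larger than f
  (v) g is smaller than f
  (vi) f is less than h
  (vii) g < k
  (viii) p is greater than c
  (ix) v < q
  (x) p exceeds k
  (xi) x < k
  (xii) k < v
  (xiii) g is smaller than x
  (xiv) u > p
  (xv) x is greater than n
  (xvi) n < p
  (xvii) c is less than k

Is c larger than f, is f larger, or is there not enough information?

f

Link the given pairs in sequence: c < k; k < p; p < u; u < f.
Together: c < k < p < u < f.
So f is larger.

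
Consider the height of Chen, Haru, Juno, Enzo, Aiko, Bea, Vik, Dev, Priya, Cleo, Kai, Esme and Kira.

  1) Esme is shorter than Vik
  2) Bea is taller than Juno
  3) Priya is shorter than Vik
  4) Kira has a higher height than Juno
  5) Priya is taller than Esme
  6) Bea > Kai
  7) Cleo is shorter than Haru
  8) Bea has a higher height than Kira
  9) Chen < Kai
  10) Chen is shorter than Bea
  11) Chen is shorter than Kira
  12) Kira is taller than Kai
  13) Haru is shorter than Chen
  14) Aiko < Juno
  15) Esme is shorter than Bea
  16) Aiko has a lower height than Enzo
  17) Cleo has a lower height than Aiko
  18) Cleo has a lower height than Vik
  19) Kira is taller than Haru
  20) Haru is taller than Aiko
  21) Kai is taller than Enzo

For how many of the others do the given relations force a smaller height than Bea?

9

Directly below Bea: Esme, Chen, Kai, Juno, Kira.
One step further: Aiko, Haru, Enzo (8 so far).
One step further: Cleo (9 so far).
Nothing else is reachable below Bea; 9 in all.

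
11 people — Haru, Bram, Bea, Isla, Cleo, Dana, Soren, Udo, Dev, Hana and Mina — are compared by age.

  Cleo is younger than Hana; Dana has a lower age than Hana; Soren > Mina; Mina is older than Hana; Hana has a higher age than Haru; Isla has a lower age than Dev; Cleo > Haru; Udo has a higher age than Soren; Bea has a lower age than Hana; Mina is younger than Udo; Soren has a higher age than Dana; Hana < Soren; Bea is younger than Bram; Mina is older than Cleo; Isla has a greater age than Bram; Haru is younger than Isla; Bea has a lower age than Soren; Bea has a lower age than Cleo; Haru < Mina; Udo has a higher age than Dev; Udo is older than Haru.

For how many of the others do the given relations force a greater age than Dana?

4

The elements the relations force above Dana are Hana, Mina, Soren, Udo — no chain reaches any other.
That is 4.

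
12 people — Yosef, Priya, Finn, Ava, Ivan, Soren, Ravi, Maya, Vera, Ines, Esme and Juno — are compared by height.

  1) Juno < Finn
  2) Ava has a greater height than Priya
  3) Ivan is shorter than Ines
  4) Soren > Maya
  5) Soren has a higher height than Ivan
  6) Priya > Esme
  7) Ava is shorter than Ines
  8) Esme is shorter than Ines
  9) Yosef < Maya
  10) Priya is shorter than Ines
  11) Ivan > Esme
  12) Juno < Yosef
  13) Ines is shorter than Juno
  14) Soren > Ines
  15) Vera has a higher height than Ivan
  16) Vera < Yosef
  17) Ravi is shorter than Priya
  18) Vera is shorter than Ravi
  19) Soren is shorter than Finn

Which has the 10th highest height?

Vera

Chaining the given pairs: Esme < Ivan < Vera < Ravi < Priya < Ava < Ines < Juno < Yosef < Maya < Soren < Finn.
Counting 10 from the largest end gives Vera.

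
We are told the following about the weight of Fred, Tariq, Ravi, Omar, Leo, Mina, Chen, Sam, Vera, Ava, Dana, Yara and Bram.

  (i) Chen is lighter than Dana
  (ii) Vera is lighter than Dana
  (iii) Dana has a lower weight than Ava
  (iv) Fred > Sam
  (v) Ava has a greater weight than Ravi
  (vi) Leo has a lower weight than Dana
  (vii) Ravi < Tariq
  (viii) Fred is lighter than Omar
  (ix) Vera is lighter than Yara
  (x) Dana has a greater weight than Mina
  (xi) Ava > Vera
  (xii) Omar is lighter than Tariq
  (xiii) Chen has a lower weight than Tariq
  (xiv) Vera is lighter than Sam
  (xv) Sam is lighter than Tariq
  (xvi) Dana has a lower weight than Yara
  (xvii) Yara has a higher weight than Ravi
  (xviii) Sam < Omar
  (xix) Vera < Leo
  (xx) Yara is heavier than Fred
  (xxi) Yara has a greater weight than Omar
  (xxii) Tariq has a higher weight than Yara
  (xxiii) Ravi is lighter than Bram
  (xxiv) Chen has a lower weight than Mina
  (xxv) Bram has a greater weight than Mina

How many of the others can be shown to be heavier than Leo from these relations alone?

4

The elements the relations force above Leo are Dana, Yara, Ava, Tariq — no chain reaches any other.
That is 4.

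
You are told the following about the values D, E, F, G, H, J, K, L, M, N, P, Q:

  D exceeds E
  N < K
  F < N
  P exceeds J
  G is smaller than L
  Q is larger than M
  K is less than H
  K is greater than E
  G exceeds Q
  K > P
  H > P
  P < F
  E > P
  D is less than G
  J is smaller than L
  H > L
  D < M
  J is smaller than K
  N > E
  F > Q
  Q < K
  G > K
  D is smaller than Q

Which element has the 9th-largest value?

The consecutive relations fix a unique order: J < P < E < D < M < Q < F < N < K < G < L < H.
The 9th largest is D.

D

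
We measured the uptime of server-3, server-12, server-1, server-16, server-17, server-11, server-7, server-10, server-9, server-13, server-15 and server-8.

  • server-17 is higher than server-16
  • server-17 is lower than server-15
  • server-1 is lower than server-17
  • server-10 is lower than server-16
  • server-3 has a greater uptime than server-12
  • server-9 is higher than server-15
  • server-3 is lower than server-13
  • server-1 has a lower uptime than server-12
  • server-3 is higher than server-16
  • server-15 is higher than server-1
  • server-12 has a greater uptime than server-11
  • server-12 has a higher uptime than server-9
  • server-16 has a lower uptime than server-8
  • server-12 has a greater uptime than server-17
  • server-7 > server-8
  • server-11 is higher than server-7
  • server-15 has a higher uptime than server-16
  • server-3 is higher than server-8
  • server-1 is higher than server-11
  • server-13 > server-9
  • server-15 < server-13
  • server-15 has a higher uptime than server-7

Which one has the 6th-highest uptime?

Piecing the relations together gives one ordering: server-10 < server-16 < server-8 < server-7 < server-11 < server-1 < server-17 < server-15 < server-9 < server-12 < server-3 < server-13.
Counting 6 from the largest end gives server-17.

server-17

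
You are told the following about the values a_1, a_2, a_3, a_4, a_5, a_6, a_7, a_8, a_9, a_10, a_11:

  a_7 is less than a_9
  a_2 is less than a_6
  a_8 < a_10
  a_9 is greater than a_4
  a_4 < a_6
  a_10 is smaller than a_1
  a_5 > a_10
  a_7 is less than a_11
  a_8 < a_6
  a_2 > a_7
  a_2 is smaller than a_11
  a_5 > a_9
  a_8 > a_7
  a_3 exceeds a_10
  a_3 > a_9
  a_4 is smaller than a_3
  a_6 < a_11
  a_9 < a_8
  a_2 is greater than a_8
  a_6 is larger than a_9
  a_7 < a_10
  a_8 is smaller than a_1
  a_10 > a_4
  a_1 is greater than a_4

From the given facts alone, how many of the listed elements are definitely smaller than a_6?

5

Directly below a_6: a_4, a_9, a_8, a_2.
One step further: a_7 (5 so far).
Nothing else is reachable below a_6; 5 in all.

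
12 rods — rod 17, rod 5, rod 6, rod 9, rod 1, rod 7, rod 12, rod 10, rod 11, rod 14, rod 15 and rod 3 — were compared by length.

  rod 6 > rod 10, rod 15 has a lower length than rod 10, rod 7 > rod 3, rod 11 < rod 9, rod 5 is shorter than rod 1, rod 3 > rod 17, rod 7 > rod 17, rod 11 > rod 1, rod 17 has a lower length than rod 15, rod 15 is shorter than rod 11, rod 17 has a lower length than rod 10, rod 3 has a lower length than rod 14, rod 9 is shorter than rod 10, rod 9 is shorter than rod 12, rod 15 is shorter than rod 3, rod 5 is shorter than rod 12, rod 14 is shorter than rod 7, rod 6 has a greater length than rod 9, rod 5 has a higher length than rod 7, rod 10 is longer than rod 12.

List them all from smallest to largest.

rod 17 < rod 15 < rod 3 < rod 14 < rod 7 < rod 5 < rod 1 < rod 11 < rod 9 < rod 12 < rod 10 < rod 6

Nothing is placed below rod 17, so it is least; from there rod 17 < rod 15; rod 15 < rod 3; rod 3 < rod 14; rod 14 < rod 7; rod 7 < rod 5; rod 5 < rod 1; rod 1 < rod 11; rod 11 < rod 9; rod 9 < rod 12; rod 12 < rod 10; rod 10 < rod 6, each given directly.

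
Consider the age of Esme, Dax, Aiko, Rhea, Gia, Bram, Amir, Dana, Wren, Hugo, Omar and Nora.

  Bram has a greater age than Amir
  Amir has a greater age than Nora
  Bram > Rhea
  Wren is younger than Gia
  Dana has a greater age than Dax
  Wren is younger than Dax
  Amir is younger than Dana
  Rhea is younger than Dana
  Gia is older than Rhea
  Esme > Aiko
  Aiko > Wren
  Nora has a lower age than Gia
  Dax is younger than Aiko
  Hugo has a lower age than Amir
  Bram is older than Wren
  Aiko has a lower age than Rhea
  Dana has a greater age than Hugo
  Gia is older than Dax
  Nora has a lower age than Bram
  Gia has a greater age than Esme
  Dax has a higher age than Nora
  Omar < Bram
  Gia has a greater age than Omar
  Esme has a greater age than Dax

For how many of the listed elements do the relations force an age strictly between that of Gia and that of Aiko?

2

The relations place Aiko below Gia. An element lies strictly between them when it is forced above Aiko and also forced below Gia.
Above Aiko: {Esme, Rhea, Bram, Dana}. Below Gia: {Wren, Nora, Dax, Esme, Rhea, Omar}.
Intersection: {Esme, Rhea} — 2.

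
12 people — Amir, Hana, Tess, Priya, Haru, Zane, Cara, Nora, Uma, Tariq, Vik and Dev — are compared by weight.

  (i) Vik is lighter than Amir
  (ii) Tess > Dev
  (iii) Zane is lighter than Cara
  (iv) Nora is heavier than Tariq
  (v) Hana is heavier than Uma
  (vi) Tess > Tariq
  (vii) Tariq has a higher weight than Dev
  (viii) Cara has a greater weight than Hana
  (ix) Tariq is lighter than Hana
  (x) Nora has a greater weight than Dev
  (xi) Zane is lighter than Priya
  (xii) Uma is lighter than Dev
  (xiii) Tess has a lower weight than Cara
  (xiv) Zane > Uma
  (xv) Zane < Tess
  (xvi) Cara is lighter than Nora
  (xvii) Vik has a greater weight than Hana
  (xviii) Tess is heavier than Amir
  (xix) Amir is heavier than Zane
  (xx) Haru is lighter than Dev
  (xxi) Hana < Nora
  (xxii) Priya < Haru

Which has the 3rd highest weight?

Tess

Piecing the relations together gives one ordering: Uma < Zane < Priya < Haru < Dev < Tariq < Hana < Vik < Amir < Tess < Cara < Nora.
Counting 3 from the largest end gives Tess.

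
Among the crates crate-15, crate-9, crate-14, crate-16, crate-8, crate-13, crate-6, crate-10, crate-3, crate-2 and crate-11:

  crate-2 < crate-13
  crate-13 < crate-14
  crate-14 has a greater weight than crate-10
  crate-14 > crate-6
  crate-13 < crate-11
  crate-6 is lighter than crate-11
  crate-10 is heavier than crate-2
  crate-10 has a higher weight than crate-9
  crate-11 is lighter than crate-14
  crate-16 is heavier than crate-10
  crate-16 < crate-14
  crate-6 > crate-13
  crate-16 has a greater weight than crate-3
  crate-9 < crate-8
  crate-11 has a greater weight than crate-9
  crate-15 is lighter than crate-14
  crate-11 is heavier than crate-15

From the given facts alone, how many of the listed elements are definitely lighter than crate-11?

5

Directly below crate-11: crate-9, crate-13, crate-6, crate-15.
One step further: crate-2 (5 so far).
Nothing else is reachable below crate-11; 5 in all.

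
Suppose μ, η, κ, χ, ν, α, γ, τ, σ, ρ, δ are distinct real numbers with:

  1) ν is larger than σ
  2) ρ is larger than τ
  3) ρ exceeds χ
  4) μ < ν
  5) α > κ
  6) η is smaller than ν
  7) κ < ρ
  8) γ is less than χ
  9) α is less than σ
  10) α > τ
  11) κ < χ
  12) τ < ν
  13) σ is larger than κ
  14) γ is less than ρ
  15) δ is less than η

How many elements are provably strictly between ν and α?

1

Chaining upward from α reaches: σ.
Chaining downward from ν reaches: κ, τ, δ, η, μ, σ.
Strictly between α and ν are those in both lists: σ — 1 element.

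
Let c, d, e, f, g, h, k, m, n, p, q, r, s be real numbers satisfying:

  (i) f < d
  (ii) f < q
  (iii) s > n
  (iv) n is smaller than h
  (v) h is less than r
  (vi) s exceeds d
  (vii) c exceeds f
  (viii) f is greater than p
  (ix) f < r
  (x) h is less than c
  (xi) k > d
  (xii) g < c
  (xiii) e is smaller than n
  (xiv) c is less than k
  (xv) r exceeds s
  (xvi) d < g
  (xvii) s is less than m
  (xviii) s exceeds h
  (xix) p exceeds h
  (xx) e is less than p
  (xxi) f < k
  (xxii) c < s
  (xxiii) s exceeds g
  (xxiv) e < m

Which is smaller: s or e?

e

Chaining the given relations: e < n < h < p < f < d < g < c < s.
So e < s; e is the smaller of the two.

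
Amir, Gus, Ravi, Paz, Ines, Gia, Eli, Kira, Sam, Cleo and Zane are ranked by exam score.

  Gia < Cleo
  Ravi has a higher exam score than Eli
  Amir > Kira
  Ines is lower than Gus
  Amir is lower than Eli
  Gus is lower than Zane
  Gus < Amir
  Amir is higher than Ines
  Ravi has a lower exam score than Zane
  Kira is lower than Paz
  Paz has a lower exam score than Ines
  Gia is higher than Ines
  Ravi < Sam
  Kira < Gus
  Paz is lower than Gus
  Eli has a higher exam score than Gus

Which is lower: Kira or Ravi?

The relevant relations are Kira < Paz; Paz < Ines; Ines < Gus; Gus < Amir; Amir < Eli; Eli < Ravi.
Chaining these gives Kira < Paz < Ines < Gus < Amir < Eli < Ravi.
So Kira < Ravi; Kira is the lower of the two.

Kira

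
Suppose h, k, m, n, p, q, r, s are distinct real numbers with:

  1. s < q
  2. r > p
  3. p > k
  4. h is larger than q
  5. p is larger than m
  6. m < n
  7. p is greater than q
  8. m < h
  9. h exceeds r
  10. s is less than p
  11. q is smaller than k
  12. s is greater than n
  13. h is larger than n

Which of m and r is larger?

r

Following the relations from m: m < n < s < q < k < p < r.
So m < r; r is the larger of the two.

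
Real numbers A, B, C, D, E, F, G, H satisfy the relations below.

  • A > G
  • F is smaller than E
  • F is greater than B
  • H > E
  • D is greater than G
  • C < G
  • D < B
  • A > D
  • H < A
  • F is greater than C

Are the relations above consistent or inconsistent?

Every relation is compatible with C < G < D < B < F < E < H < A; the set is consistent.

consistent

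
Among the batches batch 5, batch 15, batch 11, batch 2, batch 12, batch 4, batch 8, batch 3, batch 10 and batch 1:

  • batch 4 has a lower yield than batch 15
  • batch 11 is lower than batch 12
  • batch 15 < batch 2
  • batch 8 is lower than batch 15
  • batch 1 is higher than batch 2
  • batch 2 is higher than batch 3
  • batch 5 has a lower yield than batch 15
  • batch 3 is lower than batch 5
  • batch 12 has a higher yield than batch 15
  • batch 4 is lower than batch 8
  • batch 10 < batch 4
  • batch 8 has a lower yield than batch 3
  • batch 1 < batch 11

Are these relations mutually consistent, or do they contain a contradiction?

consistent

The single ordering batch 10 < batch 4 < batch 8 < batch 3 < batch 5 < batch 15 < batch 2 < batch 1 < batch 11 < batch 12 satisfies every listed relation, so no contradiction arises.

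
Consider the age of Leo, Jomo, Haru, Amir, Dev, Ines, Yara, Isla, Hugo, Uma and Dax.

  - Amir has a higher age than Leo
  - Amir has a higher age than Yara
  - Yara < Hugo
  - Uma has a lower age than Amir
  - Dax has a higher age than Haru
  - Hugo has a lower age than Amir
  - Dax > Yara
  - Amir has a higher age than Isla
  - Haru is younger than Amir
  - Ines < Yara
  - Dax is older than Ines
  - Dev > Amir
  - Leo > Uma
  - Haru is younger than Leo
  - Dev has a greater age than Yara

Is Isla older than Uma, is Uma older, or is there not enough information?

Following every chain through Isla: above Isla we get Amir, Dev.
Uma is not reached, and no chain runs the other way from Uma to Isla.
So the given relations leave the order of Isla and Uma undetermined.

undetermined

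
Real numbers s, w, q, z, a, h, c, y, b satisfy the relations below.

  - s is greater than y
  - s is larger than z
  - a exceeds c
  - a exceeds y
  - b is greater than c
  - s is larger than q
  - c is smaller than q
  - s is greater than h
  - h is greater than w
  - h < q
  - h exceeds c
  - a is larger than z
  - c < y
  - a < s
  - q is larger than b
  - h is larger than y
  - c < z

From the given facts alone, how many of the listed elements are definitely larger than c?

7

From c the given relations immediately reach y, z, h, b, a, q.
From those, s — 7 in total.
Nothing else is reachable above c; 7 in all.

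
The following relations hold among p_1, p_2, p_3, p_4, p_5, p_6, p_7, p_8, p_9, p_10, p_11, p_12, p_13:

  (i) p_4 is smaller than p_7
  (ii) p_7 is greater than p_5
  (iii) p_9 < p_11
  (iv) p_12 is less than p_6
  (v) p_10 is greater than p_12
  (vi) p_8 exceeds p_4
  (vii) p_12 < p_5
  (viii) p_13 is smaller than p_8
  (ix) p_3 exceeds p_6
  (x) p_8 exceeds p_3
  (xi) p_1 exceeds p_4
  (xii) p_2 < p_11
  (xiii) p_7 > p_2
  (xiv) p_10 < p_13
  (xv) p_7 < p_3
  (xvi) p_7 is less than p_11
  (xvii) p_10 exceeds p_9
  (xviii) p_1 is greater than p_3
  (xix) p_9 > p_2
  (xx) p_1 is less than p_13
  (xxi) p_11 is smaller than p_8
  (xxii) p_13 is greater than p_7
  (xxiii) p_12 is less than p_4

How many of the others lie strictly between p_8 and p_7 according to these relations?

The relations place p_7 below p_8. An element lies strictly between them when it is forced above p_7 and also forced below p_8.
Above p_7: {p_11, p_3, p_1, p_13}. Below p_8: {p_12, p_2, p_5, p_4, p_6, p_9, p_11, p_3, p_1, p_10, p_13}.
Intersection: {p_11, p_3, p_1, p_13} — 4.

4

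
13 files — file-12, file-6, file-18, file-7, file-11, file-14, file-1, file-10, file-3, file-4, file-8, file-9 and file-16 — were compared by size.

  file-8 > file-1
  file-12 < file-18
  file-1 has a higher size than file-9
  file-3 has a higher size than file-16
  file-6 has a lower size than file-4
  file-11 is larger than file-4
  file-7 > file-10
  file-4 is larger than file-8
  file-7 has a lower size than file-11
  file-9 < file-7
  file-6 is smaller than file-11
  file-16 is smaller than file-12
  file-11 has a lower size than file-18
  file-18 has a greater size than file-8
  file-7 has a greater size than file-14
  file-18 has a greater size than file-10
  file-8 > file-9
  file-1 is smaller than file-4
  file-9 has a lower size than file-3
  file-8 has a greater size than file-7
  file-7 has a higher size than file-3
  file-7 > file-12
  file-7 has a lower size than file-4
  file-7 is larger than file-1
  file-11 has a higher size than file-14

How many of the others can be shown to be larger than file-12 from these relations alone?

5

Directly above file-12: file-7, file-18.
One step further: file-8, file-4, file-11 (5 so far).
No other element is forced above file-12 by the given relations, so the count is 5.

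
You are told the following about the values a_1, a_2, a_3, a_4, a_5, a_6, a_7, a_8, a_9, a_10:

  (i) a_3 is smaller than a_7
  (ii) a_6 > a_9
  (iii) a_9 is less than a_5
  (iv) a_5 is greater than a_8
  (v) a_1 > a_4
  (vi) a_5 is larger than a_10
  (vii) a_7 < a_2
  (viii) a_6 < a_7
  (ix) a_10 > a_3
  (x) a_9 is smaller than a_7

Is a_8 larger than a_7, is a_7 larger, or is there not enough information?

Following every chain through a_8: above a_8 we get a_5.
a_7 is not reached, and no chain runs the other way from a_7 to a_8.
So the given relations leave the order of a_8 and a_7 undetermined.

undetermined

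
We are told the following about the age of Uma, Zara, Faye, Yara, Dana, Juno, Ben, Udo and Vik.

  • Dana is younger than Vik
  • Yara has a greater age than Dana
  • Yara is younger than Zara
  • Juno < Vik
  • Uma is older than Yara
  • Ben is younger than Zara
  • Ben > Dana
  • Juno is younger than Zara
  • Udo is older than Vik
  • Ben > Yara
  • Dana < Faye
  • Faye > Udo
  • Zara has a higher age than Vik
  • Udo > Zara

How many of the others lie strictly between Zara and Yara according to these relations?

Chaining upward from Yara reaches: Uma, Ben, Udo, Faye.
Chaining downward from Zara reaches: Juno, Dana, Vik, Ben.
Strictly between Yara and Zara are those in both lists: Ben — 1 element.

1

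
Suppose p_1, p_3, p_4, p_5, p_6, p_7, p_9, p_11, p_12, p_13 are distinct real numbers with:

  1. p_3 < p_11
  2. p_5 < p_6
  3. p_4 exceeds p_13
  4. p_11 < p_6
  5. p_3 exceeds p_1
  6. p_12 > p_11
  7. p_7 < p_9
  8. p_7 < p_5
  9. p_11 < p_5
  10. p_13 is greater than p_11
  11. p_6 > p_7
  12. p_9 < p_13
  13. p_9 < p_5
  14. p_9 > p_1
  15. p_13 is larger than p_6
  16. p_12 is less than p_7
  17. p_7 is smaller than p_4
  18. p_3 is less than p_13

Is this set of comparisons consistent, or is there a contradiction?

The single ordering p_1 < p_3 < p_11 < p_12 < p_7 < p_9 < p_5 < p_6 < p_13 < p_4 satisfies every listed relation, so no contradiction arises.

consistent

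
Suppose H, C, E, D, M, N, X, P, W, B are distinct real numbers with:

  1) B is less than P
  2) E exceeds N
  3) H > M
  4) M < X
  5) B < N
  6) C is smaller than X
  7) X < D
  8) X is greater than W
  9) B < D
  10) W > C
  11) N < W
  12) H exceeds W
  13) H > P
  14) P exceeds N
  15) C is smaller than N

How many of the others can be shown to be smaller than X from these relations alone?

5

From X the given relations immediately reach C, W, M.
From those, N — 4 in total.
From those, B — 5 in total.
No other element is forced below X by the given relations, so the count is 5.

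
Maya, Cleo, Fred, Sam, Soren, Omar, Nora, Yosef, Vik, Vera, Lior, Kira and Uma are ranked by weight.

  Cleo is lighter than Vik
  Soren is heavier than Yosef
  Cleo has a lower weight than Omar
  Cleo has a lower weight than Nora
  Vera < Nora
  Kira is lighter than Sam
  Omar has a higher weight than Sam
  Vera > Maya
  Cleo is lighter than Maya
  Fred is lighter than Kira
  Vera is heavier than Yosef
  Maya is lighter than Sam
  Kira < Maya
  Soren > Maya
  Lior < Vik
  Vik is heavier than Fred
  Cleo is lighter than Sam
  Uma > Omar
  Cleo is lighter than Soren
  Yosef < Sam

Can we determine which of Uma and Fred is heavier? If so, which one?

Chaining the given relations: Fred < Kira < Maya < Sam < Omar < Uma.
So Uma is heavier.

Uma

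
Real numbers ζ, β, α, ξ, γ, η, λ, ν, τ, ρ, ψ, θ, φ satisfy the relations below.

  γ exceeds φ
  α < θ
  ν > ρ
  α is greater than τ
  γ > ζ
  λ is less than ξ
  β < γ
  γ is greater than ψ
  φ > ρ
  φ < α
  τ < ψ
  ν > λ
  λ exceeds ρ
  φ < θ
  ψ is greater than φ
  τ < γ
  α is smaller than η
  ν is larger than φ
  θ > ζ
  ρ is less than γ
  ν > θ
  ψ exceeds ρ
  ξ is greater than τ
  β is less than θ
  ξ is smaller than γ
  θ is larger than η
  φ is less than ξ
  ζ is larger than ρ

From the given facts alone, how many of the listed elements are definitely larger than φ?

Directly above φ: α, ψ, θ, ξ, γ, ν.
One step further: η (7 so far).
Nothing else is reachable above φ; 7 in all.

7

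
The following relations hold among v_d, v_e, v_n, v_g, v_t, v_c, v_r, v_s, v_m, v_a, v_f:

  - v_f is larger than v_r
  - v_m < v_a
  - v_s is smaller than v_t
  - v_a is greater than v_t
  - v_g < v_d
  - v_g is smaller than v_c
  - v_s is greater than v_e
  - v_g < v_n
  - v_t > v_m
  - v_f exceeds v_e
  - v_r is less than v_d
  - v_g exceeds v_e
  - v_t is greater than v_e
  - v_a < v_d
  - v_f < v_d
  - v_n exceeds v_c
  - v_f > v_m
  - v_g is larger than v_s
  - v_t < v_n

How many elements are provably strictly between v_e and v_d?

5

The relations place v_e below v_d. An element lies strictly between them when it is forced above v_e and also forced below v_d.
Above v_e: {v_s, v_t, v_a, v_g, v_c, v_f, v_n}. Below v_d: {v_s, v_m, v_r, v_t, v_a, v_g, v_f}.
Intersection: {v_s, v_t, v_a, v_g, v_f} — 5.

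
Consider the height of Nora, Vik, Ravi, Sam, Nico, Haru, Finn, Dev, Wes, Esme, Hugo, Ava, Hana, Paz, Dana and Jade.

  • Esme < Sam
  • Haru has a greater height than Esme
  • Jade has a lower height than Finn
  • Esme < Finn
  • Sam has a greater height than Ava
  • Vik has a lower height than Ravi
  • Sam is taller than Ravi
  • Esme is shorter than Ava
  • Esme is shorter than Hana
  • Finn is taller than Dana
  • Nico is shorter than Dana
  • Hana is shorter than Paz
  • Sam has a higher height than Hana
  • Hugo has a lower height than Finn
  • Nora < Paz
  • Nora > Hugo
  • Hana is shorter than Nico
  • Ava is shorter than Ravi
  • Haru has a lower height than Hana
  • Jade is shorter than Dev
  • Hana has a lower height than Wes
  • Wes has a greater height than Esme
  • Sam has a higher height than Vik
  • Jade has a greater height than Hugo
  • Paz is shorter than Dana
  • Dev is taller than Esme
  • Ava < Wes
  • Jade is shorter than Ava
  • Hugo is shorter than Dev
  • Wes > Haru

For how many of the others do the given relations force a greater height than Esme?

11

Directly above Esme: Haru, Ava, Hana, Wes, Sam, Dev, Finn.
One step further: Nico, Paz, Ravi (10 so far).
One step further: Dana (11 so far).
No other element is forced above Esme by the given relations, so the count is 11.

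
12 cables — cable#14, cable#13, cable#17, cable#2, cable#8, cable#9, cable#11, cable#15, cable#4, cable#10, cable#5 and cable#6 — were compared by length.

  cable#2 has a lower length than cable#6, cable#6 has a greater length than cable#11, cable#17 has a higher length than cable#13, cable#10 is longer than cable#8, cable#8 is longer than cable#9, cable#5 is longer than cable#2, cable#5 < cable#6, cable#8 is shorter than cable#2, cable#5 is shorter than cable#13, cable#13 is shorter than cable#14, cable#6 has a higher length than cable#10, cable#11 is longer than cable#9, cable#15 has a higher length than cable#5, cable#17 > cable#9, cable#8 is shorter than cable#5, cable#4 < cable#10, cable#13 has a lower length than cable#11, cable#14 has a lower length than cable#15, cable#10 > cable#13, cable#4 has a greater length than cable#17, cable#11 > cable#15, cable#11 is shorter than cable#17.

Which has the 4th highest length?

cable#17

Piecing the relations together gives one ordering: cable#9 < cable#8 < cable#2 < cable#5 < cable#13 < cable#14 < cable#15 < cable#11 < cable#17 < cable#4 < cable#10 < cable#6.
Counting 4 from the largest end gives cable#17.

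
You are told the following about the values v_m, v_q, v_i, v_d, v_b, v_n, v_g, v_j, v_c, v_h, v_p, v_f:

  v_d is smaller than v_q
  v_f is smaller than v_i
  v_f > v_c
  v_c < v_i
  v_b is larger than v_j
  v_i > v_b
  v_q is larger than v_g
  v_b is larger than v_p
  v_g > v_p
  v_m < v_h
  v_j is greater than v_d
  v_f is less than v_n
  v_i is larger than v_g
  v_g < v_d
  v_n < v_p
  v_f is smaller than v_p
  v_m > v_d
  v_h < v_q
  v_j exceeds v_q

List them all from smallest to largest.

Each adjacent pair is fixed by a given relation: v_c < v_f; v_f < v_n; v_n < v_p; v_p < v_g; v_g < v_d; v_d < v_m; v_m < v_h; v_h < v_q; v_q < v_j; v_j < v_b; v_b < v_i. Chaining them end to end gives the full order.

v_c < v_f < v_n < v_p < v_g < v_d < v_m < v_h < v_q < v_j < v_b < v_i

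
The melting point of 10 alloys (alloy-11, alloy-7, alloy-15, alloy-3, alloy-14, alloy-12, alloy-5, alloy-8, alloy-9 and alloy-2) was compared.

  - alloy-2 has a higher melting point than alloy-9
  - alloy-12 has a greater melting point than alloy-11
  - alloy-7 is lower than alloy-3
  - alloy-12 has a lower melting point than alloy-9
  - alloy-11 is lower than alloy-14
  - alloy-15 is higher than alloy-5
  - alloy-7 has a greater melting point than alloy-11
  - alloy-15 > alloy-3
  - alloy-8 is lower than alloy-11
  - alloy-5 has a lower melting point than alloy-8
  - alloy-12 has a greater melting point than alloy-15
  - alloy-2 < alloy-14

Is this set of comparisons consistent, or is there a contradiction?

The single ordering alloy-5 < alloy-8 < alloy-11 < alloy-7 < alloy-3 < alloy-15 < alloy-12 < alloy-9 < alloy-2 < alloy-14 satisfies every listed relation, so no contradiction arises.

consistent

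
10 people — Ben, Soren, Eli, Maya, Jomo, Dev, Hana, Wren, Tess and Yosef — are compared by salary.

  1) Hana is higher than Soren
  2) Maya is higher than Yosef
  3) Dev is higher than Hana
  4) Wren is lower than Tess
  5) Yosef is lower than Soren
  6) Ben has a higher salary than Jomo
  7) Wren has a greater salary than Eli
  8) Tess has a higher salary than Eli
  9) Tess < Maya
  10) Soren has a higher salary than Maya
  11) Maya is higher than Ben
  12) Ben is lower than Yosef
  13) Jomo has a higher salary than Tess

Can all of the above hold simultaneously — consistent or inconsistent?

consistent

Every relation is compatible with Eli < Wren < Tess < Jomo < Ben < Yosef < Maya < Soren < Hana < Dev; the set is consistent.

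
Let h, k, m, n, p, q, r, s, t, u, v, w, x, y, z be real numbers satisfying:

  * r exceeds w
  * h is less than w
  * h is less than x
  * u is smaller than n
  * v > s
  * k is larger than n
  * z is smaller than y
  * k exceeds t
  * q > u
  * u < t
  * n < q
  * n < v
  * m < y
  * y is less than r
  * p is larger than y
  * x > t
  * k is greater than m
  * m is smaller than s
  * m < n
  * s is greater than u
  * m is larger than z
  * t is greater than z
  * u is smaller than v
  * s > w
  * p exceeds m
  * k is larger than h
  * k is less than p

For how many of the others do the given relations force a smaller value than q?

From q the given relations immediately reach u, n.
From those, m — 3 in total.
From those, z — 4 in total.
No other element is forced below q by the given relations, so the count is 4.

4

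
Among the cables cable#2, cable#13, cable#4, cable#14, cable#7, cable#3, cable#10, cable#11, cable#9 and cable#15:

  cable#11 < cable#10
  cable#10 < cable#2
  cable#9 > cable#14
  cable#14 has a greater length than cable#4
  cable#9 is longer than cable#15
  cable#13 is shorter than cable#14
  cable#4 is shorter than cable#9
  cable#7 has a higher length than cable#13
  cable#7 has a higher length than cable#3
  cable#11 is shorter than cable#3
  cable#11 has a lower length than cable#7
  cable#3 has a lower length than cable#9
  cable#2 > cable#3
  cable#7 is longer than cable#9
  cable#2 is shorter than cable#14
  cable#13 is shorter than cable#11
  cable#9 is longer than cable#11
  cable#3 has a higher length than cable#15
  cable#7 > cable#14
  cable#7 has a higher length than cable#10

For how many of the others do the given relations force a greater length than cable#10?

4

Directly above cable#10: cable#2, cable#7.
One step further: cable#14 (3 so far).
One step further: cable#9 (4 so far).
No other element is forced above cable#10 by the given relations, so the count is 4.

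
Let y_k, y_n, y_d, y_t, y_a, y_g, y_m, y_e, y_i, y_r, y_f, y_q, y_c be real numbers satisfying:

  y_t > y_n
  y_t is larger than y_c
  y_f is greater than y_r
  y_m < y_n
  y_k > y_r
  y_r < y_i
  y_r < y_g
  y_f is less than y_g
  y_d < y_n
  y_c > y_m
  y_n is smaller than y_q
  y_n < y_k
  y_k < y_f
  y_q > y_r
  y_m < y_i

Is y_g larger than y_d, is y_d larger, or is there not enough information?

y_g

Following the relations from y_d: y_d < y_n < y_k < y_f < y_g.
So y_g is larger.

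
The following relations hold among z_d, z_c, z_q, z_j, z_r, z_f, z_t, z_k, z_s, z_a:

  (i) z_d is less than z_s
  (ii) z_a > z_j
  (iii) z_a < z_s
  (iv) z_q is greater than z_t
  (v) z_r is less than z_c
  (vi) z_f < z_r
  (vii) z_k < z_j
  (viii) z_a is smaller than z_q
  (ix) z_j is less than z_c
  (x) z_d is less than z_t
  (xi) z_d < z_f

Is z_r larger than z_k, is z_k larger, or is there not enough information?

Following every chain through z_k: above z_k we get z_j, z_a, z_s, z_c, z_q.
z_r is not reached, and no chain runs the other way from z_r to z_k.
So the given relations leave the order of z_k and z_r undetermined.

undetermined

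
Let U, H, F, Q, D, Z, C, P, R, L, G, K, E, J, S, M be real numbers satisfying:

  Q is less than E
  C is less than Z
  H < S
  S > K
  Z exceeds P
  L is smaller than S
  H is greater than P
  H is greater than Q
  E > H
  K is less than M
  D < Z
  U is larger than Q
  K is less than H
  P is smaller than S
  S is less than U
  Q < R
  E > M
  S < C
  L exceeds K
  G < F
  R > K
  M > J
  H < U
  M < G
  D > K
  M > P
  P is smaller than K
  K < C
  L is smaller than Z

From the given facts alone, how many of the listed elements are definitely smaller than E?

6

Directly below E: Q, M, H.
One step further: P, K, J (6 so far).
Nothing else is reachable below E; 6 in all.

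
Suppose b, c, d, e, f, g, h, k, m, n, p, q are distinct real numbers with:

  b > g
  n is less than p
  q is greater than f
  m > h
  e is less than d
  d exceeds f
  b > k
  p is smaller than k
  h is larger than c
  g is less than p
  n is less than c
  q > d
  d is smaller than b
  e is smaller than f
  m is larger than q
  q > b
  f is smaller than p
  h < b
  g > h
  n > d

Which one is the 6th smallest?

h

Chaining the given pairs: e < f < d < n < c < h < g < p < k < b < q < m.
The 6th smallest is h.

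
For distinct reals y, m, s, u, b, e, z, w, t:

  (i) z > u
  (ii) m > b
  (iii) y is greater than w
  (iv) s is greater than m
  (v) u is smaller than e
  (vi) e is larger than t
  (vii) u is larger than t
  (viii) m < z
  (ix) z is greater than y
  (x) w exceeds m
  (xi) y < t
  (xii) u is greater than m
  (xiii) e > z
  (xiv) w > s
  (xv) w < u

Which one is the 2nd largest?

Piecing the relations together gives one ordering: b < m < s < w < y < t < u < z < e.
Counting 2 from the largest end gives z.

z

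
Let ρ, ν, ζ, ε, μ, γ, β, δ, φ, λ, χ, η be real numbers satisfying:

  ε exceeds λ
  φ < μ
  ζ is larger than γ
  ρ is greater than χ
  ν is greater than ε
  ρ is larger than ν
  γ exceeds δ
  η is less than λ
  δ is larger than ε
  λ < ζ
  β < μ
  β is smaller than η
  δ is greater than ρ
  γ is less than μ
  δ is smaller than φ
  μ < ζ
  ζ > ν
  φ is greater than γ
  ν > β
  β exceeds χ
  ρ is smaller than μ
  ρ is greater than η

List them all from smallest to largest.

Each adjacent pair is fixed by a given relation: χ < β; β < η; η < λ; λ < ε; ε < ν; ν < ρ; ρ < δ; δ < γ; γ < φ; φ < μ; μ < ζ. Chaining them end to end gives the full order.

χ < β < η < λ < ε < ν < ρ < δ < γ < φ < μ < ζ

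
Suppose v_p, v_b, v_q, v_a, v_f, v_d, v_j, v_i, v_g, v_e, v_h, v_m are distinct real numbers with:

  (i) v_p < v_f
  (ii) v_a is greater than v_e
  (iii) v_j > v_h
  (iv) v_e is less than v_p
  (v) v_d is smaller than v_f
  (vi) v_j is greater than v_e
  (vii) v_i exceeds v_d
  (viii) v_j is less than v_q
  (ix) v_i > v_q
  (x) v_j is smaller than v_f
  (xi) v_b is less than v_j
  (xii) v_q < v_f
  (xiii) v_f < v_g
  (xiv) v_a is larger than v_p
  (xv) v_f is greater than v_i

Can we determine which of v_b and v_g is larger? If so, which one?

Chaining the given relations: v_b < v_j < v_q < v_i < v_f < v_g.
So v_g is larger.

v_g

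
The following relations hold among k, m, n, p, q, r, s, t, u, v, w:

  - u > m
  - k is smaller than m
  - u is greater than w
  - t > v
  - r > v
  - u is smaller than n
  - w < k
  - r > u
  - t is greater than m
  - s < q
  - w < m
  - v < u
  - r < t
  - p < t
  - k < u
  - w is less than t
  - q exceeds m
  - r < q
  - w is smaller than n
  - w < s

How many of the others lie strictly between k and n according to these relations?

Chaining upward from k reaches: m, u, r, q, t.
Chaining downward from n reaches: w, v, m, u.
Strictly between k and n are those in both lists: m, u — 2 elements.

2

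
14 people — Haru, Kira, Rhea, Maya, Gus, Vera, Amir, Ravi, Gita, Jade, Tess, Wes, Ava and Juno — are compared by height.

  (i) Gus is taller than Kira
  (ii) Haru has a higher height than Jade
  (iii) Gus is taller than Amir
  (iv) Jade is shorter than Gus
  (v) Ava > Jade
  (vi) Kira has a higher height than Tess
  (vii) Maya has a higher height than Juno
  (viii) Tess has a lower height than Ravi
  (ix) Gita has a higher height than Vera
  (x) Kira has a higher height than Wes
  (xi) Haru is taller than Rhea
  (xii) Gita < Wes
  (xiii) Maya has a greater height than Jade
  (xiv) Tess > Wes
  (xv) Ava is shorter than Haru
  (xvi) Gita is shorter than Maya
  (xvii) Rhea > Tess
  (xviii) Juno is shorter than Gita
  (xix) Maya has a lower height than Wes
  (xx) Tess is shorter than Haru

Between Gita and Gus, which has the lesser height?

The relevant relations are Gita < Maya; Maya < Wes; Wes < Tess; Tess < Kira; Kira < Gus.
Together: Gita < Maya < Wes < Tess < Kira < Gus.
So Gita < Gus; Gita is the shorter of the two.

Gita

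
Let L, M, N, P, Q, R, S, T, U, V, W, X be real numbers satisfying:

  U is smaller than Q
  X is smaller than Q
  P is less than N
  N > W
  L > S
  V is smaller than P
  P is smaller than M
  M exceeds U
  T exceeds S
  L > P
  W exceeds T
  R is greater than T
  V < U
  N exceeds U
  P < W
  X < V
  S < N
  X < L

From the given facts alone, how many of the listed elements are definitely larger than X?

8

Directly above X: V, L, Q.
One step further: U, P (5 so far).
One step further: M, W, N (8 so far).
Nothing else is reachable above X; 8 in all.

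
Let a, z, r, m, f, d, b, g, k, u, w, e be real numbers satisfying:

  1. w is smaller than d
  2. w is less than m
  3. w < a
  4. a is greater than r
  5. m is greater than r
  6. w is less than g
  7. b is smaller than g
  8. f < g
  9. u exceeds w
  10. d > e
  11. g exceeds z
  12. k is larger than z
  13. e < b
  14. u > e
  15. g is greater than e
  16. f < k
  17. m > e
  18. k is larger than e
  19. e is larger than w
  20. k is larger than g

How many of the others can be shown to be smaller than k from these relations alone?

The elements the relations force below k are w, e, b, f, z, g — no chain reaches any other.
That is 6.

6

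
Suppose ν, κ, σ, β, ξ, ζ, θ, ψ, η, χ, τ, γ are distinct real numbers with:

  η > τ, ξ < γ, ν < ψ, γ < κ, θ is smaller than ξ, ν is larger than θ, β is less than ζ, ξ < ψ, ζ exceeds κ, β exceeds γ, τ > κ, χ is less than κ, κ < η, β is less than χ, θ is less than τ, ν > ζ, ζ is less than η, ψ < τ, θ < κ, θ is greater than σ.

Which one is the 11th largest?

θ

Piecing the relations together gives one ordering: σ < θ < ξ < γ < β < χ < κ < ζ < ν < ψ < τ < η.
The 11th largest is θ.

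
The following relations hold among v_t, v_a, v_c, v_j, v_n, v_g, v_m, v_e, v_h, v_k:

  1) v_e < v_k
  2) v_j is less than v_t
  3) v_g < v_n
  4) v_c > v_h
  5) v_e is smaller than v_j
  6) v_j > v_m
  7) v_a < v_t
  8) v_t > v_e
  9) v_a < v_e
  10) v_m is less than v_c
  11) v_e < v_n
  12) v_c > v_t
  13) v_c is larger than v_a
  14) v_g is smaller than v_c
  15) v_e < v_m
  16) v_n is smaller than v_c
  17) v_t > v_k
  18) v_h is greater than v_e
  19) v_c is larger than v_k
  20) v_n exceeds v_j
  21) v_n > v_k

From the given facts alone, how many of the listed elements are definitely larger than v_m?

4

The elements the relations force above v_m are v_j, v_t, v_n, v_c — no chain reaches any other.
That is 4.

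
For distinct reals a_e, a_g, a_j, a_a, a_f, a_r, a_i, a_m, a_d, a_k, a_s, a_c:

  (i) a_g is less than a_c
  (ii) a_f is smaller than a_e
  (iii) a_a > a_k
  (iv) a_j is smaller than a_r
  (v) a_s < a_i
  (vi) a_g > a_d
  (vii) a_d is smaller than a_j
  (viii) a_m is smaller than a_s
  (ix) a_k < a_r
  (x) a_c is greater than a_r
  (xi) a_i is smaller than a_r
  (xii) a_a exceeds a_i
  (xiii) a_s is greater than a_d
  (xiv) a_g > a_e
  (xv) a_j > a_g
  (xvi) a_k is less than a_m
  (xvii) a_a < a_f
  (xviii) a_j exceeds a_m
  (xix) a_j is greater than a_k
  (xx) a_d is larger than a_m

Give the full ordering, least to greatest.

a_k < a_m < a_d < a_s < a_i < a_a < a_f < a_e < a_g < a_j < a_r < a_c

Nothing is placed below a_k, so it is least; from there a_k < a_m; a_m < a_d; a_d < a_s; a_s < a_i; a_i < a_a; a_a < a_f; a_f < a_e; a_e < a_g; a_g < a_j; a_j < a_r; a_r < a_c, each given directly.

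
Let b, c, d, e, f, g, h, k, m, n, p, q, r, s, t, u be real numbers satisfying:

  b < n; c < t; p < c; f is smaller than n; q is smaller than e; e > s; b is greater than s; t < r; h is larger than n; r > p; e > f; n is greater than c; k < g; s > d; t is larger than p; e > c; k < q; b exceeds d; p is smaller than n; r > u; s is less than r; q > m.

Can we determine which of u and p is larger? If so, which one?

Following every chain through p: above p we get c, e, t, n, h, r.
u is not reached, and no chain runs the other way from u to p.
So the given relations leave the order of p and u undetermined.

undetermined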